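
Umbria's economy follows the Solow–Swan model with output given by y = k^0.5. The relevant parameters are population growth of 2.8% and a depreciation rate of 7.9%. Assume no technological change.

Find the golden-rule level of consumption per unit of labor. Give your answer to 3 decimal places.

c_gold ≈ 2.336

At the golden rule, f'(k) = n + δ, so α·k^(α−1) = n + δ and k_gold = (α/(n + δ))^(1/(1−α)).
k_gold = (0.5/0.107)^(1/0.5) = 4.6729^2 ≈ 21.8360
c_gold = f(k_gold) − (n + δ)·k_gold = 4.6729 − 0.107×21.8360 ≈ 2.3364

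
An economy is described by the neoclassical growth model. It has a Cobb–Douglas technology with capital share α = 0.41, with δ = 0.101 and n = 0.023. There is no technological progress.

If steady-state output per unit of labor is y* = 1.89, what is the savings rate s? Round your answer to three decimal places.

Steady state requires s·f(k) = (n + δ)·k, i.e. s·k^α = (n + δ)·k.
Since y* = [s/(n + δ)]^(α/(1−α)), we have s/(n + δ) = (y*)^((1−α)/α) = 1.89^1.439 = 2.4994.
Therefore s = 2.4994 × (n + δ) = 2.4994 × 0.124 = 0.3099.

s ≈ 0.310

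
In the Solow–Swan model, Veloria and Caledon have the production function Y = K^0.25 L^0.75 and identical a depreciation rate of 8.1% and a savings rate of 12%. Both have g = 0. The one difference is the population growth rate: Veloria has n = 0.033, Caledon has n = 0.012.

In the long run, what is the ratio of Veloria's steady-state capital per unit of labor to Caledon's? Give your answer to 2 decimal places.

Steady-state k* = [s/(n + δ)]^(1/(1−α)), so the ratio is [ (s_V/(n + δ)_V) / (s_C/(n + δ)_C) ]^1.3333.
s_V/(n + δ)_V = 0.12/0.114 = 1.0526; s_C/(n + δ)_C = 0.12/0.093 = 1.2903.
Ratio = (1.0526/1.2903)^1.3333 = 0.8158^1.3333 ≈ 0.7623

k*_V / k*_C ≈ 0.76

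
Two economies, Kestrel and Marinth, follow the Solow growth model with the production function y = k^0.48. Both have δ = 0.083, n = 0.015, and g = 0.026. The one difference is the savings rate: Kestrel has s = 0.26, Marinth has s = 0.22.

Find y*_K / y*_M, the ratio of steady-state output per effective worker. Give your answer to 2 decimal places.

Steady-state y* = [s/(n + g + δ)]^(α/(1−α)), so the ratio is [ (s_K/(n + g + δ)_K) / (s_M/(n + g + δ)_M) ]^0.9231.
s_K/(n + g + δ)_K = 0.26/0.124 = 2.0968; s_M/(n + g + δ)_M = 0.22/0.124 = 1.7742.
Ratio = (2.0968/1.7742)^0.9231 = 1.1818^0.9231 ≈ 1.1667

ratio ≈ 1.17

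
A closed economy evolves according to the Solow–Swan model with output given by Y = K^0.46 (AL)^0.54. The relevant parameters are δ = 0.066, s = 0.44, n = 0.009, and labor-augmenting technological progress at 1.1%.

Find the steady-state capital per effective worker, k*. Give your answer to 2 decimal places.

k* ≈ 20.55

At the steady state, Δk = 0, so s·k^α = (n + g + δ)·k.
Rearranging, k^(1−α) = s / (n + g + δ).
k^0.54 = 0.44 / (0.009 + 0.011 + 0.066) = 0.44 / 0.086 = 5.1163
k* = 5.1163^(1/0.54) ≈ 20.5533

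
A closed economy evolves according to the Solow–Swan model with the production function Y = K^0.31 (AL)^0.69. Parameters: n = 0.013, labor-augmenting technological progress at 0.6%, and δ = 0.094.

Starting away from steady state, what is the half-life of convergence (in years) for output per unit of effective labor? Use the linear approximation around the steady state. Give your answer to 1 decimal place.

t_½ ≈ 8.9 years

Near the steady state the convergence rate is λ = (1 − α)(n + g + δ).
λ = (1 − 0.31) × 0.113 = 0.69 × 0.113 = 0.07797
Half-life = ln 2 / λ = 0.6931 / 0.07797 ≈ 8.89 years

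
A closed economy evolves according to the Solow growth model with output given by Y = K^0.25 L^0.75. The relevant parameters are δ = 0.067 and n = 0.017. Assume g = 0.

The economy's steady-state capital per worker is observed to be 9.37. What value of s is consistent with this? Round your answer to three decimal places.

Steady state requires s·f(k) = (n + δ)·k, i.e. s·k^α = (n + δ)·k.
So s / (n + δ) = (k*)^(1−α) = 9.37^0.75 = 5.3556.
Therefore s = 5.3556 × (n + δ) = 5.3556 × 0.084 = 0.4499.

s ≈ 0.450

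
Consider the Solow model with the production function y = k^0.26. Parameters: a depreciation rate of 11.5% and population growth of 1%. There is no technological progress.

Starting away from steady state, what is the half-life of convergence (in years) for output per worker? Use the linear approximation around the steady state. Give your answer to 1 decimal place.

Near the steady state the convergence rate is λ = (1 − α)(n + δ).
λ = (1 − 0.26) × 0.125 = 0.74 × 0.125 = 0.0925
Half-life = ln 2 / λ = 0.6931 / 0.0925 ≈ 7.49 years

t_½ ≈ 7.5 years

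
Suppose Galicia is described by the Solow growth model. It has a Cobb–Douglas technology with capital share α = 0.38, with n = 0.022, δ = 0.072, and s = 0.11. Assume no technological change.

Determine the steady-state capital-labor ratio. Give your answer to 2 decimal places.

k* = 1.29

At the steady state, Δk = 0, so s·k^α = (n + δ)·k.
Rearranging, k^(1−α) = s / (n + δ).
k^0.62 = 0.11 / (0.022 + 0.072) = 0.11 / 0.094 = 1.1702
k* = 1.1702^(1/0.62) ≈ 1.2885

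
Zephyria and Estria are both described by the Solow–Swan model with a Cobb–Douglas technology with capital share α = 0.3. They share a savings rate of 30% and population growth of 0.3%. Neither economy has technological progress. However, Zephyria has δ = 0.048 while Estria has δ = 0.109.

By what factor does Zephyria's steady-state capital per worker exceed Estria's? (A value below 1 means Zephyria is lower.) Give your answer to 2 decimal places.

Steady-state k* = [s/(n + δ)]^(1/(1−α)), so the ratio is [ (s_Z/(n + δ)_Z) / (s_E/(n + δ)_E) ]^1.4286.
s_Z/(n + δ)_Z = 0.30/0.051 = 5.8824; s_E/(n + δ)_E = 0.30/0.112 = 2.6786.
Ratio = (5.8824/2.6786)^1.4286 = 2.1961^1.4286 ≈ 3.0767

ratio ≈ 3.08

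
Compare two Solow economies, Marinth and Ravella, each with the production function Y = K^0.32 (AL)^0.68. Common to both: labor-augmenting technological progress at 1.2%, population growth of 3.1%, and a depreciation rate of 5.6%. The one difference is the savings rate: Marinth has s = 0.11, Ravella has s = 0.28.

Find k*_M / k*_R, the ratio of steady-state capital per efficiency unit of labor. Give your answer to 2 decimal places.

k*_M / k*_R ≈ 0.25

Steady-state k* = [s/(n + g + δ)]^(1/(1−α)), so the ratio is [ (s_M/(n + g + δ)_M) / (s_R/(n + g + δ)_R) ]^1.4706.
s_M/(n + g + δ)_M = 0.11/0.099 = 1.1111; s_R/(n + g + δ)_R = 0.28/0.099 = 2.8283.
Ratio = (1.1111/2.8283)^1.4706 = 0.3929^1.4706 ≈ 0.2531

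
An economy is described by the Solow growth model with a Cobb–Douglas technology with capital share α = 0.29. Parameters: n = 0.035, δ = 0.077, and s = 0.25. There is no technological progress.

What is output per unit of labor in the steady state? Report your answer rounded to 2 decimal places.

Steady state requires s·f(k) = (n + δ)·k, i.e. s·k^α = (n + δ)·k.
Rearranging, k^(1−α) = s / (n + δ).
k^0.71 = 0.25 / (0.035 + 0.077) = 0.25 / 0.112 = 2.2321
k* = 2.2321^(1/0.71) ≈ 3.0985
y* = (k*)^α = 3.0985^0.29 ≈ 1.3881

y* ≈ 1.39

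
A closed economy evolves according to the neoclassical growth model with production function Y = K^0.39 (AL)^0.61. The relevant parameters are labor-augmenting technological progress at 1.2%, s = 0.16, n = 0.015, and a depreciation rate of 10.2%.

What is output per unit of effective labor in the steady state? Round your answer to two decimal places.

y* ≈ 1.15

At the steady state, Δk = 0, so s·k^α = (n + g + δ)·k.
Rearranging, k^(1−α) = s / (n + g + δ).
k^0.61 = 0.16 / (0.015 + 0.012 + 0.102) = 0.16 / 0.129 = 1.2403
k* = 1.2403^(1/0.61) ≈ 1.4234
y* = (k*)^α = 1.4234^0.39 ≈ 1.1476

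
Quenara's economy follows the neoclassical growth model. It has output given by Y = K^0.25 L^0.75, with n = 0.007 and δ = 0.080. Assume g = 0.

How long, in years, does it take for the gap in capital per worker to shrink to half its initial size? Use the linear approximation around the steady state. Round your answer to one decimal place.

about 10.6 years

Near the steady state the convergence rate is λ = (1 − α)(n + δ).
λ = (1 − 0.25) × 0.087 = 0.75 × 0.087 = 0.06525
Half-life = ln 2 / λ = 0.6931 / 0.06525 ≈ 10.62 years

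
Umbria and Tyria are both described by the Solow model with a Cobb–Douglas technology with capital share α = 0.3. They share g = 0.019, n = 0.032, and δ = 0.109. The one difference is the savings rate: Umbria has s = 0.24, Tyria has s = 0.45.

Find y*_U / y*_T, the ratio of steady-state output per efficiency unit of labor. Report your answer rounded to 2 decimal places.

Steady-state y* = [s/(n + g + δ)]^(α/(1−α)), so the ratio is [ (s_U/(n + g + δ)_U) / (s_T/(n + g + δ)_T) ]^0.4286.
s_U/(n + g + δ)_U = 0.24/0.160 = 1.5000; s_T/(n + g + δ)_T = 0.45/0.160 = 2.8125.
Ratio = (1.5000/2.8125)^0.4286 = 0.5333^0.4286 ≈ 0.7638

ratio ≈ 0.76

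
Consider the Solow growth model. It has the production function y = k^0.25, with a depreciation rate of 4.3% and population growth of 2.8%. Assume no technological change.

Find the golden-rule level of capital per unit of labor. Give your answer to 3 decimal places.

k_gold ≈ 5.357

The golden rule sets f'(k) = n + δ, i.e. α·k^(α−1) = n + δ.
So k^(1−α) = α / (n + δ) = 0.25 / 0.071 = 3.5211.
k_gold = 3.5211^(1/0.75) ≈ 5.3568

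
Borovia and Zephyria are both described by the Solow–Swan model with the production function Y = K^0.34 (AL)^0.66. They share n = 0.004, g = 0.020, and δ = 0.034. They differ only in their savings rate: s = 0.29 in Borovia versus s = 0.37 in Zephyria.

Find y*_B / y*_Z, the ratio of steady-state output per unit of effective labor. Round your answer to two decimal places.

Steady-state y* = [s/(n + g + δ)]^(α/(1−α)), so the ratio is [ (s_B/(n + g + δ)_B) / (s_Z/(n + g + δ)_Z) ]^0.5152.
s_B/(n + g + δ)_B = 0.29/0.058 = 5.0000; s_Z/(n + g + δ)_Z = 0.37/0.058 = 6.3793.
Ratio = (5.0000/6.3793)^0.5152 = 0.7838^0.5152 ≈ 0.8821

y*_B / y*_Z ≈ 0.88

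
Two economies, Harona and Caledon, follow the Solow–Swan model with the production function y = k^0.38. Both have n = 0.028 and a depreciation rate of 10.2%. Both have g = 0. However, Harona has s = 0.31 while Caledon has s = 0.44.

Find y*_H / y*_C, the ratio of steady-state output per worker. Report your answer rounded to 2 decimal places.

y*_H / y*_C ≈ 0.81

Steady-state y* = [s/(n + δ)]^(α/(1−α)), so the ratio is [ (s_H/(n + δ)_H) / (s_C/(n + δ)_C) ]^0.6129.
s_H/(n + δ)_H = 0.31/0.130 = 2.3846; s_C/(n + δ)_C = 0.44/0.130 = 3.3846.
Ratio = (2.3846/3.3846)^0.6129 = 0.7045^0.6129 ≈ 0.8068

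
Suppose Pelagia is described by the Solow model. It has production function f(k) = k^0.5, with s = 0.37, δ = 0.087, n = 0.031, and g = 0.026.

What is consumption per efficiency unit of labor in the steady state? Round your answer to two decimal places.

At the steady state, Δk = 0, so s·k^α = (n + g + δ)·k.
Dividing both sides by k: k^(1−α) = s / (n + g + δ).
k^0.5 = 0.37 / (0.031 + 0.026 + 0.087) = 0.37 / 0.144 = 2.5694
k* = 2.5694^(1/0.5) ≈ 6.6018
y* = (k*)^α = 6.6018^0.5 ≈ 2.5694
c* = (1 − s)·y* = (1 − 0.37) × 2.5694 ≈ 1.6187

c* ≈ 1.62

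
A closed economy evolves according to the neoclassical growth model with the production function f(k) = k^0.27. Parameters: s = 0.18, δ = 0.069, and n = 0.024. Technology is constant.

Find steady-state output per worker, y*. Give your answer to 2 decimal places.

y* ≈ 1.28

At the steady state, Δk = 0, so s·k^α = (n + δ)·k.
Rearranging, k^(1−α) = s / (n + δ).
k^0.73 = 0.18 / (0.024 + 0.069) = 0.18 / 0.093 = 1.9355
k* = 1.9355^(1/0.73) ≈ 2.4710
y* = (k*)^α = 2.4710^0.27 ≈ 1.2767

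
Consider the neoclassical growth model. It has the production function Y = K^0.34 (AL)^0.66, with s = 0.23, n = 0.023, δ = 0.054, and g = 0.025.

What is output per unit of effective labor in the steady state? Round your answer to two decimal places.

Steady state requires s·f(k) = (n + g + δ)·k, i.e. s·k^α = (n + g + δ)·k.
Dividing both sides by k: k^(1−α) = s / (n + g + δ).
k^0.66 = 0.23 / (0.023 + 0.025 + 0.054) = 0.23 / 0.102 = 2.2549
k* = 2.2549^(1/0.66) ≈ 3.4280
y* = (k*)^α = 3.4280^0.34 ≈ 1.5202

y* = 1.52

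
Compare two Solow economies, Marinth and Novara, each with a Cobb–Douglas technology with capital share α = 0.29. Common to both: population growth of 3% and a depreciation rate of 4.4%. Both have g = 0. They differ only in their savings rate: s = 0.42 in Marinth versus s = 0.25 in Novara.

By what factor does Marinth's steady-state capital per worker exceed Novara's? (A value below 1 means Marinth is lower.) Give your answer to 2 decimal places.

Steady-state k* = [s/(n + δ)]^(1/(1−α)), so the ratio is [ (s_M/(n + δ)_M) / (s_N/(n + δ)_N) ]^1.4085.
s_M/(n + δ)_M = 0.42/0.074 = 5.6757; s_N/(n + δ)_N = 0.25/0.074 = 3.3784.
Ratio = (5.6757/3.3784)^1.4085 = 1.6800^1.4085 ≈ 2.0766

k*_M / k*_N ≈ 2.08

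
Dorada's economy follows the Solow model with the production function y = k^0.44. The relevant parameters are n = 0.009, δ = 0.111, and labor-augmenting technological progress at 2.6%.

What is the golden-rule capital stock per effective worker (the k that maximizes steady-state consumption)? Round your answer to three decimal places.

The golden rule sets f'(k) = n + g + δ, i.e. α·k^(α−1) = n + g + δ.
So k^(1−α) = α / (n + g + δ) = 0.44 / 0.146 = 3.0137.
k_gold = 3.0137^(1/0.56) ≈ 7.1703

k_gold ≈ 7.170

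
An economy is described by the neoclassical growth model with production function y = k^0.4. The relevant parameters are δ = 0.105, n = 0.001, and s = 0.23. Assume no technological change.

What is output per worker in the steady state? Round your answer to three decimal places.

y* ≈ 1.676

At the steady state, Δk = 0, so s·k^α = (n + δ)·k.
Rearranging, k^(1−α) = s / (n + δ).
k^0.6 = 0.23 / (0.001 + 0.105) = 0.23 / 0.106 = 2.1698
k* = 2.1698^(1/0.6) ≈ 3.6366
y* = (k*)^α = 3.6366^0.4 ≈ 1.6760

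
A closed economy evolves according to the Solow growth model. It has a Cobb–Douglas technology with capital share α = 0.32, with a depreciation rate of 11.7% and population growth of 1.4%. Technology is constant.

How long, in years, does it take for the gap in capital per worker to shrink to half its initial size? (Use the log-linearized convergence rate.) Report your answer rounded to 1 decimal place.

half-life ≈ 7.8 years

Near the steady state the convergence rate is λ = (1 − α)(n + δ).
λ = (1 − 0.32) × 0.131 = 0.68 × 0.131 = 0.08908
Half-life = ln 2 / λ = 0.6931 / 0.08908 ≈ 7.78 years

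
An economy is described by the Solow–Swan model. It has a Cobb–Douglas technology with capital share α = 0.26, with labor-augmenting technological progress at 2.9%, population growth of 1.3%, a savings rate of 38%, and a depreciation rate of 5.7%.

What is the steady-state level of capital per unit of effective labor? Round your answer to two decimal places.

k* ≈ 6.16

In steady state, investment equals break-even investment: s·k^α = (n + g + δ)·k.
Rearranging, k^(1−α) = s / (n + g + δ).
k^0.74 = 0.38 / (0.013 + 0.029 + 0.057) = 0.38 / 0.099 = 3.8384
k* = 3.8384^(1/0.74) ≈ 6.1573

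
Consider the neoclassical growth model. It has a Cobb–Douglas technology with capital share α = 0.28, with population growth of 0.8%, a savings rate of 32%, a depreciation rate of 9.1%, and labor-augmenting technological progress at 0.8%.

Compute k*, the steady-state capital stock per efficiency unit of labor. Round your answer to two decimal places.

k* = 4.58

At the steady state, Δk = 0, so s·k^α = (n + g + δ)·k.
Dividing both sides by k: k^(1−α) = s / (n + g + δ).
k^0.72 = 0.32 / (0.008 + 0.008 + 0.091) = 0.32 / 0.107 = 2.9907
k* = 2.9907^(1/0.72) ≈ 4.5793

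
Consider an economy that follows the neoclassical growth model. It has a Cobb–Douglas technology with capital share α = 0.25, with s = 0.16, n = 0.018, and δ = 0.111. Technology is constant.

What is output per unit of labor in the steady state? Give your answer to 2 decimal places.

At the steady state, Δk = 0, so s·k^α = (n + δ)·k.
Dividing both sides by k: k^(1−α) = s / (n + δ).
k^0.75 = 0.16 / (0.018 + 0.111) = 0.16 / 0.129 = 1.2403
k* = 1.2403^(1/0.75) ≈ 1.3326
y* = (k*)^α = 1.3326^0.25 ≈ 1.0744

y* ≈ 1.07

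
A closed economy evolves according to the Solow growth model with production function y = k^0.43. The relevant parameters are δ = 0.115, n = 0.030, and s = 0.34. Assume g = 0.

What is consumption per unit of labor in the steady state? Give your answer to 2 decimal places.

At the steady state, Δk = 0, so s·k^α = (n + δ)·k.
Dividing both sides by k: k^(1−α) = s / (n + δ).
k^0.57 = 0.34 / (0.030 + 0.115) = 0.34 / 0.145 = 2.3448
k* = 2.3448^(1/0.57) ≈ 4.4597
y* = (k*)^α = 4.4597^0.43 ≈ 1.9020
c* = (1 − s)·y* = (1 − 0.34) × 1.9020 ≈ 1.2553

c* = 1.26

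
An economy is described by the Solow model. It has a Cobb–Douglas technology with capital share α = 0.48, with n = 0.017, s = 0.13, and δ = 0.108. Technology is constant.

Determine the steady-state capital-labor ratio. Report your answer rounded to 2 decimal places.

Steady state requires s·f(k) = (n + δ)·k, i.e. s·k^α = (n + δ)·k.
Rearranging, k^(1−α) = s / (n + δ).
k^0.52 = 0.13 / (0.017 + 0.108) = 0.13 / 0.125 = 1.0400
k* = 1.0400^(1/0.52) ≈ 1.0783

k* = 1.08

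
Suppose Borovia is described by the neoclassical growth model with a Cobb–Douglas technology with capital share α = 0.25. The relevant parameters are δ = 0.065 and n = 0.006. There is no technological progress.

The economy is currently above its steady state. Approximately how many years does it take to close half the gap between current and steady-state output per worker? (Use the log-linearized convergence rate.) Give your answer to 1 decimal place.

t_½ ≈ 13.0 years

Near the steady state the convergence rate is λ = (1 − α)(n + δ).
λ = (1 − 0.25) × 0.071 = 0.75 × 0.071 = 0.05325
Half-life = ln 2 / λ = 0.6931 / 0.05325 ≈ 13.02 years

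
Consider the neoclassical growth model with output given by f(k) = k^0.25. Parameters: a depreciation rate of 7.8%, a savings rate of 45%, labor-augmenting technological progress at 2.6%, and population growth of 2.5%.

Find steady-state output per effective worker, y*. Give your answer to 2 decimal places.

At the steady state, Δk = 0, so s·k^α = (n + g + δ)·k.
Rearranging, k^(1−α) = s / (n + g + δ).
k^0.75 = 0.45 / (0.025 + 0.026 + 0.078) = 0.45 / 0.129 = 3.4884
k* = 3.4884^(1/0.75) ≈ 5.2906
y* = (k*)^α = 5.2906^0.25 ≈ 1.5166

y* = 1.52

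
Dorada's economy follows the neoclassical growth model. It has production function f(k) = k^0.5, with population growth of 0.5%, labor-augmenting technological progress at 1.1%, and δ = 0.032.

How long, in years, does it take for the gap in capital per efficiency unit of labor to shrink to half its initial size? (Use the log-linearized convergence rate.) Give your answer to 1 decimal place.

t_½ ≈ 28.9 years

Near the steady state the convergence rate is λ = (1 − α)(n + g + δ).
λ = (1 − 0.5) × 0.048 = 0.5 × 0.048 = 0.0240
Half-life = ln 2 / λ = 0.6931 / 0.0240 ≈ 28.88 years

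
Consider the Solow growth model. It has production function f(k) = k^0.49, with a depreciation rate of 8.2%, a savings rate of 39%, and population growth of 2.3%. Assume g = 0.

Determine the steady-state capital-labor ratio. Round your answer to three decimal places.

At the steady state, Δk = 0, so s·k^α = (n + δ)·k.
Rearranging, k^(1−α) = s / (n + δ).
k^0.51 = 0.39 / (0.023 + 0.082) = 0.39 / 0.105 = 3.7143
k* = 3.7143^(1/0.51) ≈ 13.1041

k* = 13.104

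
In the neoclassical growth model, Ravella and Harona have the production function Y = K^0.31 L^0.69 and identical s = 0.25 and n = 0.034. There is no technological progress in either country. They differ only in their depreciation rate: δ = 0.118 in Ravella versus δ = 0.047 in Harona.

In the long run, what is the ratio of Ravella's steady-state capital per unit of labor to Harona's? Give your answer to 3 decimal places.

Steady-state k* = [s/(n + δ)]^(1/(1−α)), so the ratio is [ (s_R/(n + δ)_R) / (s_H/(n + δ)_H) ]^1.4493.
s_R/(n + δ)_R = 0.25/0.152 = 1.6447; s_H/(n + δ)_H = 0.25/0.081 = 3.0864.
Ratio = (1.6447/3.0864)^1.4493 = 0.5329^1.4493 ≈ 0.4016

k*_R / k*_H ≈ 0.402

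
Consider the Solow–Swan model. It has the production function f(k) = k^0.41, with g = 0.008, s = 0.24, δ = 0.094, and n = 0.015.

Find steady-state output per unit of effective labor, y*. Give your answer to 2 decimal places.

y* ≈ 1.65

In steady state, investment equals break-even investment: s·k^α = (n + g + δ)·k.
Dividing both sides by k: k^(1−α) = s / (n + g + δ).
k^0.59 = 0.24 / (0.015 + 0.008 + 0.094) = 0.24 / 0.117 = 2.0513
k* = 2.0513^(1/0.59) ≈ 3.3796
y* = (k*)^α = 3.3796^0.41 ≈ 1.6475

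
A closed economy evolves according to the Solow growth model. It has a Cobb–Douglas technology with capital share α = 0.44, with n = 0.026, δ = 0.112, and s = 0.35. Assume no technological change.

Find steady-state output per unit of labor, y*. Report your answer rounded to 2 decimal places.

Steady state requires s·f(k) = (n + δ)·k, i.e. s·k^α = (n + δ)·k.
Rearranging, k^(1−α) = s / (n + δ).
k^0.56 = 0.35 / (0.026 + 0.112) = 0.35 / 0.138 = 2.5362
k* = 2.5362^(1/0.56) ≈ 5.2693
y* = (k*)^α = 5.2693^0.44 ≈ 2.0776

y* ≈ 2.08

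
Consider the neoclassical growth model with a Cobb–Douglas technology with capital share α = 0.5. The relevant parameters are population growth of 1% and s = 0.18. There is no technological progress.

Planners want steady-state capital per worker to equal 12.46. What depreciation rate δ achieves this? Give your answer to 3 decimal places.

δ ≈ 0.041

At the steady state, Δk = 0, so s·k^α = (n + δ)·k.
So s / (n + δ) = (k*)^(1−α) = 12.46^0.5 = 3.5299.
Therefore n + δ = s / 3.5299 = 0.18 / 3.5299 = 0.0510, so δ = 0.0510 − 0.010 = 0.0410.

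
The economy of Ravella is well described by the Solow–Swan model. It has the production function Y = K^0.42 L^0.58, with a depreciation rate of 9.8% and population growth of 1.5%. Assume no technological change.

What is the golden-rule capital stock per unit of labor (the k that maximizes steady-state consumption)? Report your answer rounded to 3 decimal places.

k_gold ≈ 9.617

The golden rule sets f'(k) = n + δ, i.e. α·k^(α−1) = n + δ.
So k^(1−α) = α / (n + δ) = 0.42 / 0.113 = 3.7168.
k_gold = 3.7168^(1/0.58) ≈ 9.6172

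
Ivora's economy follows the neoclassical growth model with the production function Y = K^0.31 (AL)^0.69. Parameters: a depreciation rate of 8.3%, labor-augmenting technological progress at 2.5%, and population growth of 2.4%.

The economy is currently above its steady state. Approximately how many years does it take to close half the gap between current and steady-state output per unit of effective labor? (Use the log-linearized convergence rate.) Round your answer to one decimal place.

about 7.6 years

Near the steady state the convergence rate is λ = (1 − α)(n + g + δ).
λ = (1 − 0.31) × 0.132 = 0.69 × 0.132 = 0.09108
Half-life = ln 2 / λ = 0.6931 / 0.09108 ≈ 7.61 years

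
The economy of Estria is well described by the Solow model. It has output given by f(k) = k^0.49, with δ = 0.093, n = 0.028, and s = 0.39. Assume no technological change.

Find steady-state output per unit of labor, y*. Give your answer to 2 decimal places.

In steady state, investment equals break-even investment: s·k^α = (n + δ)·k.
Dividing both sides by k: k^(1−α) = s / (n + δ).
k^0.51 = 0.39 / (0.028 + 0.093) = 0.39 / 0.121 = 3.2231
k* = 3.2231^(1/0.51) ≈ 9.9224
y* = (k*)^α = 9.9224^0.49 ≈ 3.0785

y* = 3.08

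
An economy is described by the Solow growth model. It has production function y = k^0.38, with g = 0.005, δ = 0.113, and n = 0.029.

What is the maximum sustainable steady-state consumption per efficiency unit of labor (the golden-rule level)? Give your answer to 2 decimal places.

At the golden rule, f'(k) = n + g + δ, so α·k^(α−1) = n + g + δ and k_gold = (α/(n + g + δ))^(1/(1−α)).
k_gold = (0.38/0.147)^(1/0.62) = 2.5850^1.6129 ≈ 4.6266
c_gold = f(k_gold) − (n + g + δ)·k_gold = 1.7898 − 0.147×4.6266 ≈ 1.1097

c_gold ≈ 1.11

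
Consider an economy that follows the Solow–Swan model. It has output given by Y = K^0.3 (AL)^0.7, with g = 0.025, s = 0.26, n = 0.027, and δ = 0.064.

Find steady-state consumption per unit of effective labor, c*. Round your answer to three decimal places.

c* ≈ 1.046

In steady state, investment equals break-even investment: s·k^α = (n + g + δ)·k.
Dividing both sides by k: k^(1−α) = s / (n + g + δ).
k^0.7 = 0.26 / (0.027 + 0.025 + 0.064) = 0.26 / 0.116 = 2.2414
k* = 2.2414^(1/0.7) ≈ 3.1677
y* = (k*)^α = 3.1677^0.3 ≈ 1.4133
c* = (1 − s)·y* = (1 − 0.26) × 1.4133 ≈ 1.0458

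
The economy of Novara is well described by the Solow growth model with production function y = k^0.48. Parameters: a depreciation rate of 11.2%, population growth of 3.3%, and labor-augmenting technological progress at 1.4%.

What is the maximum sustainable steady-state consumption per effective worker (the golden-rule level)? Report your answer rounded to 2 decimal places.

At the golden rule, f'(k) = n + g + δ, so α·k^(α−1) = n + g + δ and k_gold = (α/(n + g + δ))^(1/(1−α)).
k_gold = (0.48/0.159)^(1/0.52) = 3.0189^1.9231 ≈ 8.3714
c_gold = f(k_gold) − (n + g + δ)·k_gold = 2.7730 − 0.159×8.3714 ≈ 1.4419

c_gold ≈ 1.44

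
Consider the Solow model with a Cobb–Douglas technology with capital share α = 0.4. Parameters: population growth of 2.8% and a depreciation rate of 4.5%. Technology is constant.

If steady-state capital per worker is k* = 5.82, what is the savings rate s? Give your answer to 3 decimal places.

s ≈ 0.210

In steady state, investment equals break-even investment: s·k^α = (n + δ)·k.
So s / (n + δ) = (k*)^(1−α) = 5.82^0.6 = 2.8771.
Therefore s = 2.8771 × (n + δ) = 2.8771 × 0.073 = 0.2100.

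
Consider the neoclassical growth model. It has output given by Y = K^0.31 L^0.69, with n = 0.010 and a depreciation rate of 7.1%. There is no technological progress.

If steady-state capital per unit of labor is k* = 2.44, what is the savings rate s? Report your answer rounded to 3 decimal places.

In steady state, investment equals break-even investment: s·k^α = (n + δ)·k.
So s / (n + δ) = (k*)^(1−α) = 2.44^0.69 = 1.8505.
Therefore s = 1.8505 × (n + δ) = 1.8505 × 0.081 = 0.1499.

s ≈ 0.150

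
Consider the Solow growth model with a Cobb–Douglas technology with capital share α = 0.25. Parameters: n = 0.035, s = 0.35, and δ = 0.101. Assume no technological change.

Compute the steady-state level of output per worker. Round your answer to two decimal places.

Steady state requires s·f(k) = (n + δ)·k, i.e. s·k^α = (n + δ)·k.
Dividing both sides by k: k^(1−α) = s / (n + δ).
k^0.75 = 0.35 / (0.035 + 0.101) = 0.35 / 0.136 = 2.5735
k* = 2.5735^(1/0.75) ≈ 3.5267
y* = (k*)^α = 3.5267^0.25 ≈ 1.3704

y* = 1.37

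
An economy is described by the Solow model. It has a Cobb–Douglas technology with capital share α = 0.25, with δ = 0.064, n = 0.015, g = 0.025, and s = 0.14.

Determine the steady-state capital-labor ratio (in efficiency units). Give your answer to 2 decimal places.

Steady state requires s·f(k) = (n + g + δ)·k, i.e. s·k^α = (n + g + δ)·k.
Dividing both sides by k: k^(1−α) = s / (n + g + δ).
k^0.75 = 0.14 / (0.015 + 0.025 + 0.064) = 0.14 / 0.104 = 1.3462
k* = 1.3462^(1/0.75) ≈ 1.4864

k* = 1.49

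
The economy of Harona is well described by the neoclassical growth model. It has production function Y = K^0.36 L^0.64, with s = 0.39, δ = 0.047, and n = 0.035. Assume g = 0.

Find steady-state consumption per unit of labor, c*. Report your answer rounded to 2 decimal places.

c* = 1.47

Steady state requires s·f(k) = (n + δ)·k, i.e. s·k^α = (n + δ)·k.
Dividing both sides by k: k^(1−α) = s / (n + δ).
k^0.64 = 0.39 / (0.035 + 0.047) = 0.39 / 0.082 = 4.7561
k* = 4.7561^(1/0.64) ≈ 11.4342
y* = (k*)^α = 11.4342^0.36 ≈ 2.4041
c* = (1 − s)·y* = (1 − 0.39) × 2.4041 ≈ 1.4665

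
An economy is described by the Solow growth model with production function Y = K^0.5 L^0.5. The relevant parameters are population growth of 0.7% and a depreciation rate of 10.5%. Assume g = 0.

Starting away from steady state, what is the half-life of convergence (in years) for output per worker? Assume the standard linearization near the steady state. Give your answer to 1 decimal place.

about 12.4 years

Near the steady state the convergence rate is λ = (1 − α)(n + δ).
λ = (1 − 0.5) × 0.112 = 0.5 × 0.112 = 0.0560
Half-life = ln 2 / λ = 0.6931 / 0.0560 ≈ 12.38 years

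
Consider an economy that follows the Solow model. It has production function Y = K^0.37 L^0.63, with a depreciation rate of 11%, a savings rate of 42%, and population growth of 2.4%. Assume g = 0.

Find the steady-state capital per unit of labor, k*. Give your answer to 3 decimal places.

k* ≈ 6.131

At the steady state, Δk = 0, so s·k^α = (n + δ)·k.
Rearranging, k^(1−α) = s / (n + δ).
k^0.63 = 0.42 / (0.024 + 0.110) = 0.42 / 0.134 = 3.1343
k* = 3.1343^(1/0.63) ≈ 6.1309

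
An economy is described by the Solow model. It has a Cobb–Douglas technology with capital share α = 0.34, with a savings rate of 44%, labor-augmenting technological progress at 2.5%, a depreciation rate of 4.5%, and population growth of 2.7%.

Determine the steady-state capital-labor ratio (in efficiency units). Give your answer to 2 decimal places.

k* ≈ 9.88

At the steady state, Δk = 0, so s·k^α = (n + g + δ)·k.
Rearranging, k^(1−α) = s / (n + g + δ).
k^0.66 = 0.44 / (0.027 + 0.025 + 0.045) = 0.44 / 0.097 = 4.5361
k* = 4.5361^(1/0.66) ≈ 9.8849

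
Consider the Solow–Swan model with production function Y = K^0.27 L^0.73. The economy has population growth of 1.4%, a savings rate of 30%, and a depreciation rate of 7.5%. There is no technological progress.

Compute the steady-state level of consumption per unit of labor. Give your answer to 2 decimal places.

c* = 1.10

Steady state requires s·f(k) = (n + δ)·k, i.e. s·k^α = (n + δ)·k.
Dividing both sides by k: k^(1−α) = s / (n + δ).
k^0.73 = 0.30 / (0.014 + 0.075) = 0.30 / 0.089 = 3.3708
k* = 3.3708^(1/0.73) ≈ 5.2835
y* = (k*)^α = 5.2835^0.27 ≈ 1.5674
c* = (1 − s)·y* = (1 − 0.30) × 1.5674 ≈ 1.0972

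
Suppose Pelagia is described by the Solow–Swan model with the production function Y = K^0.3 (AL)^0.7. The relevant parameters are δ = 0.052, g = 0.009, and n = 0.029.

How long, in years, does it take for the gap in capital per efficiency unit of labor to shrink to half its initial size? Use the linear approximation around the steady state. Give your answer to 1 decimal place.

t_½ ≈ 11.0 years

Near the steady state the convergence rate is λ = (1 − α)(n + g + δ).
λ = (1 − 0.3) × 0.090 = 0.7 × 0.090 = 0.0630
Half-life = ln 2 / λ = 0.6931 / 0.0630 ≈ 11.00 years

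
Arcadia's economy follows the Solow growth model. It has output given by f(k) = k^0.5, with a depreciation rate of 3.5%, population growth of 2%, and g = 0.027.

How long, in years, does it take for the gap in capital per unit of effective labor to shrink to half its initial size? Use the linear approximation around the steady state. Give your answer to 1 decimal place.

about 16.9 years

Near the steady state the convergence rate is λ = (1 − α)(n + g + δ).
λ = (1 − 0.5) × 0.082 = 0.5 × 0.082 = 0.0410
Half-life = ln 2 / λ = 0.6931 / 0.0410 ≈ 16.90 years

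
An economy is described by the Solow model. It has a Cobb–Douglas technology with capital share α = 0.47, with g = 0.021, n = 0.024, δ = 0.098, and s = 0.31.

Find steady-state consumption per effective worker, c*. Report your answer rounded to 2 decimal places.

In steady state, investment equals break-even investment: s·k^α = (n + g + δ)·k.
Dividing both sides by k: k^(1−α) = s / (n + g + δ).
k^0.53 = 0.31 / (0.024 + 0.021 + 0.098) = 0.31 / 0.143 = 2.1678
k* = 2.1678^(1/0.53) ≈ 4.3053
y* = (k*)^α = 4.3053^0.47 ≈ 1.9860
c* = (1 − s)·y* = (1 − 0.31) × 1.9860 ≈ 1.3703

c* ≈ 1.37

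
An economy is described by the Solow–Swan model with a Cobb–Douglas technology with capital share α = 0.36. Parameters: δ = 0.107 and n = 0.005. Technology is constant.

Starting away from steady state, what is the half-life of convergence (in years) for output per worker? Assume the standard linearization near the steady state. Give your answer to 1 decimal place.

Near the steady state the convergence rate is λ = (1 − α)(n + δ).
λ = (1 − 0.36) × 0.112 = 0.64 × 0.112 = 0.07168
Half-life = ln 2 / λ = 0.6931 / 0.07168 ≈ 9.67 years

t_½ ≈ 9.7 years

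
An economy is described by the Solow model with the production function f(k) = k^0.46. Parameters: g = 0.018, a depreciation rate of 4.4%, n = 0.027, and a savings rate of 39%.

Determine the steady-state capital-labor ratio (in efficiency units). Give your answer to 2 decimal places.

At the steady state, Δk = 0, so s·k^α = (n + g + δ)·k.
Rearranging, k^(1−α) = s / (n + g + δ).
k^0.54 = 0.39 / (0.027 + 0.018 + 0.044) = 0.39 / 0.089 = 4.3820
k* = 4.3820^(1/0.54) ≈ 15.4270

k* ≈ 15.43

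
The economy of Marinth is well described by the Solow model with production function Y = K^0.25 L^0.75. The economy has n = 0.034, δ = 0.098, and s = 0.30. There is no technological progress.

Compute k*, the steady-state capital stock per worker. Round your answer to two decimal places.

At the steady state, Δk = 0, so s·k^α = (n + δ)·k.
Dividing both sides by k: k^(1−α) = s / (n + δ).
k^0.75 = 0.30 / (0.034 + 0.098) = 0.30 / 0.132 = 2.2727
k* = 2.2727^(1/0.75) ≈ 2.9881

k* = 2.99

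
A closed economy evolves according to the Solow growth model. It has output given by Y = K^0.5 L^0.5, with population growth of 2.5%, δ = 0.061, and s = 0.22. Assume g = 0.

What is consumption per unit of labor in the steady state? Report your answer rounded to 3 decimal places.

In steady state, investment equals break-even investment: s·k^α = (n + δ)·k.
Dividing both sides by k: k^(1−α) = s / (n + δ).
k^0.5 = 0.22 / (0.025 + 0.061) = 0.22 / 0.086 = 2.5581
k* = 2.5581^(1/0.5) ≈ 6.5439
y* = (k*)^α = 6.5439^0.5 ≈ 2.5581
c* = (1 − s)·y* = (1 − 0.22) × 2.5581 ≈ 1.9953

c* ≈ 1.995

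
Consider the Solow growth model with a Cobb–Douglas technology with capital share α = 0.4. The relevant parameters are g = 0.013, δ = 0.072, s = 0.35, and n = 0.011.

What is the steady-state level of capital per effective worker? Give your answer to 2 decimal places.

Steady state requires s·f(k) = (n + g + δ)·k, i.e. s·k^α = (n + g + δ)·k.
Rearranging, k^(1−α) = s / (n + g + δ).
k^0.6 = 0.35 / (0.011 + 0.013 + 0.072) = 0.35 / 0.096 = 3.6458
k* = 3.6458^(1/0.6) ≈ 8.6362

k* ≈ 8.64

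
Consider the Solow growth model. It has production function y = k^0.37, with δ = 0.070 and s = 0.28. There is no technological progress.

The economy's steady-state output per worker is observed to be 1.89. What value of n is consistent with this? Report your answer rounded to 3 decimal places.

n ≈ 0.025

At the steady state, Δk = 0, so s·k^α = (n + δ)·k.
Since y* = [s/(n + δ)]^(α/(1−α)), we have s/(n + δ) = (y*)^((1−α)/α) = 1.89^1.7027 = 2.9562.
Therefore n + δ = s / 2.9562 = 0.28 / 2.9562 = 0.0947, so n = 0.0947 − 0.070 = 0.0247.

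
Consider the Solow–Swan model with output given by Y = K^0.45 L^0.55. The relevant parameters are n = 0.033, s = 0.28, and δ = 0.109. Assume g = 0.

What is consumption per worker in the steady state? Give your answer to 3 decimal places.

c* = 1.255

In steady state, investment equals break-even investment: s·k^α = (n + δ)·k.
Dividing both sides by k: k^(1−α) = s / (n + δ).
k^0.55 = 0.28 / (0.033 + 0.109) = 0.28 / 0.142 = 1.9718
k* = 1.9718^(1/0.55) ≈ 3.4365
y* = (k*)^α = 3.4365^0.45 ≈ 1.7428
c* = (1 − s)·y* = (1 − 0.28) × 1.7428 ≈ 1.2548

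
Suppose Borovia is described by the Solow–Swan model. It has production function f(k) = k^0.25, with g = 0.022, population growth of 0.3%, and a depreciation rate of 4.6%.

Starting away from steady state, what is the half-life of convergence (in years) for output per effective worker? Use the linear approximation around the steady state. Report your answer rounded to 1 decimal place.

Near the steady state the convergence rate is λ = (1 − α)(n + g + δ).
λ = (1 − 0.25) × 0.071 = 0.75 × 0.071 = 0.05325
Half-life = ln 2 / λ = 0.6931 / 0.05325 ≈ 13.02 years

half-life ≈ 13.0 years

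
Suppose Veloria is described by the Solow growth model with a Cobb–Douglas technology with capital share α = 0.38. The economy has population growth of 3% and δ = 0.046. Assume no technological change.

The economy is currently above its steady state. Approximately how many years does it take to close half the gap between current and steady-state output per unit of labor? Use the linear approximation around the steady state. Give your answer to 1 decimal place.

Near the steady state the convergence rate is λ = (1 − α)(n + δ).
λ = (1 − 0.38) × 0.076 = 0.62 × 0.076 = 0.04712
Half-life = ln 2 / λ = 0.6931 / 0.04712 ≈ 14.71 years

t_½ ≈ 14.7 years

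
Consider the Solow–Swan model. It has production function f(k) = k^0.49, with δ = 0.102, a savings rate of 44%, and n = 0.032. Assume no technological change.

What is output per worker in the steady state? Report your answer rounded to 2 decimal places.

In steady state, investment equals break-even investment: s·k^α = (n + δ)·k.
Dividing both sides by k: k^(1−α) = s / (n + δ).
k^0.51 = 0.44 / (0.032 + 0.102) = 0.44 / 0.134 = 3.2836
k* = 3.2836^(1/0.51) ≈ 10.2909
y* = (k*)^α = 10.2909^0.49 ≈ 3.1340

y* = 3.13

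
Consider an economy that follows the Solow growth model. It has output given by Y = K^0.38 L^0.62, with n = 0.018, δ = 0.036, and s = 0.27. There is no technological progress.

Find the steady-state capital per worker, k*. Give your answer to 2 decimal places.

k* ≈ 13.41

Steady state requires s·f(k) = (n + δ)·k, i.e. s·k^α = (n + δ)·k.
Rearranging, k^(1−α) = s / (n + δ).
k^0.62 = 0.27 / (0.018 + 0.036) = 0.27 / 0.054 = 5.0000
k* = 5.0000^(1/0.62) ≈ 13.4082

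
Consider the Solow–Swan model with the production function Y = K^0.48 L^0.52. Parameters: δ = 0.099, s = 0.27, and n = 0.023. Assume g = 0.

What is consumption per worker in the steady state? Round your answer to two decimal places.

c* = 1.52

In steady state, investment equals break-even investment: s·k^α = (n + δ)·k.
Dividing both sides by k: k^(1−α) = s / (n + δ).
k^0.52 = 0.27 / (0.023 + 0.099) = 0.27 / 0.122 = 2.2131
k* = 2.2131^(1/0.52) ≈ 4.6075
y* = (k*)^α = 4.6075^0.48 ≈ 2.0819
c* = (1 − s)·y* = (1 − 0.27) × 2.0819 ≈ 1.5198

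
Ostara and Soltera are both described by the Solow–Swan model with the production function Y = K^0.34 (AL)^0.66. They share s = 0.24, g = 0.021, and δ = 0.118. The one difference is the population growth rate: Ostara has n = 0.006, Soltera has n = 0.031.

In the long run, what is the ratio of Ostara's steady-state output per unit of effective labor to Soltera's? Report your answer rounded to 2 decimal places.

Steady-state y* = [s/(n + g + δ)]^(α/(1−α)), so the ratio is [ (s_O/(n + g + δ)_O) / (s_S/(n + g + δ)_S) ]^0.5152.
s_O/(n + g + δ)_O = 0.24/0.145 = 1.6552; s_S/(n + g + δ)_S = 0.24/0.170 = 1.4118.
Ratio = (1.6552/1.4118)^0.5152 = 1.1724^0.5152 ≈ 1.0854

y*_O / y*_S ≈ 1.09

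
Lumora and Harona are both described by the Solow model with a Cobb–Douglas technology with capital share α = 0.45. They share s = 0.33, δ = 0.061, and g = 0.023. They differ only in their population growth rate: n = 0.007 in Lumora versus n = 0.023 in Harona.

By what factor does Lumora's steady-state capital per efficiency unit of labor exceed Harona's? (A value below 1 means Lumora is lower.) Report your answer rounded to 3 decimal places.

Steady-state k* = [s/(n + g + δ)]^(1/(1−α)), so the ratio is [ (s_L/(n + g + δ)_L) / (s_H/(n + g + δ)_H) ]^1.8182.
s_L/(n + g + δ)_L = 0.33/0.091 = 3.6264; s_H/(n + g + δ)_H = 0.33/0.107 = 3.0841.
Ratio = (3.6264/3.0841)^1.8182 = 1.1758^1.8182 ≈ 1.3424

k*_L / k*_H ≈ 1.342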